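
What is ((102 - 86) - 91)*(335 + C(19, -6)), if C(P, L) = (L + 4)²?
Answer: -25425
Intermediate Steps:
C(P, L) = (4 + L)²
((102 - 86) - 91)*(335 + C(19, -6)) = ((102 - 86) - 91)*(335 + (4 - 6)²) = (16 - 91)*(335 + (-2)²) = -75*(335 + 4) = -75*339 = -25425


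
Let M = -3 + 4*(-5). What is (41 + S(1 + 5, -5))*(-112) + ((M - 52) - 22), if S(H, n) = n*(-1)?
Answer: -5249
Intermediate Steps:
M = -23 (M = -3 - 20 = -23)
S(H, n) = -n
(41 + S(1 + 5, -5))*(-112) + ((M - 52) - 22) = (41 - 1*(-5))*(-112) + ((-23 - 52) - 22) = (41 + 5)*(-112) + (-75 - 22) = 46*(-112) - 97 = -5152 - 97 = -5249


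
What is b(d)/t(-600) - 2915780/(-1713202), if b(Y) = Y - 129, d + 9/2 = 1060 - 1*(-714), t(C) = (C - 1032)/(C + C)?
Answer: 4138931385/3426404 ≈ 1208.0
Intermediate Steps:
t(C) = (-1032 + C)/(2*C) (t(C) = (-1032 + C)/((2*C)) = (-1032 + C)*(1/(2*C)) = (-1032 + C)/(2*C))
d = 3539/2 (d = -9/2 + (1060 - 1*(-714)) = -9/2 + (1060 + 714) = -9/2 + 1774 = 3539/2 ≈ 1769.5)
b(Y) = -129 + Y
b(d)/t(-600) - 2915780/(-1713202) = (-129 + 3539/2)/(((½)*(-1032 - 600)/(-600))) - 2915780/(-1713202) = 3281/(2*(((½)*(-1/600)*(-1632)))) - 2915780*(-1/1713202) = 3281/(2*(34/25)) + 1457890/856601 = (3281/2)*(25/34) + 1457890/856601 = 4825/4 + 1457890/856601 = 4138931385/3426404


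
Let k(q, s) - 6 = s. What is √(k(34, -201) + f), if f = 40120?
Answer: 5*√1597 ≈ 199.81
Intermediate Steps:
k(q, s) = 6 + s
√(k(34, -201) + f) = √((6 - 201) + 40120) = √(-195 + 40120) = √39925 = 5*√1597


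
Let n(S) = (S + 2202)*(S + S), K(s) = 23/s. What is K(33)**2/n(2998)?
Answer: 529/33954148800 ≈ 1.5580e-8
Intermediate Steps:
n(S) = 2*S*(2202 + S) (n(S) = (2202 + S)*(2*S) = 2*S*(2202 + S))
K(33)**2/n(2998) = (23/33)**2/((2*2998*(2202 + 2998))) = (23*(1/33))**2/((2*2998*5200)) = (23/33)**2/31179200 = (529/1089)*(1/31179200) = 529/33954148800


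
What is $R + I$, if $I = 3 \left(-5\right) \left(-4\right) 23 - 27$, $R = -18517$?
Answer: $-17164$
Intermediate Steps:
$I = 1353$ ($I = \left(-15\right) \left(-4\right) 23 - 27 = 60 \cdot 23 - 27 = 1380 - 27 = 1353$)
$R + I = -18517 + 1353 = -17164$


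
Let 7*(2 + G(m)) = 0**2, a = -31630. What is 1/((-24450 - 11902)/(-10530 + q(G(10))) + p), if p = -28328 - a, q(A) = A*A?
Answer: 5263/17396602 ≈ 0.00030253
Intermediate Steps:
G(m) = -2 (G(m) = -2 + (1/7)*0**2 = -2 + (1/7)*0 = -2 + 0 = -2)
q(A) = A**2
p = 3302 (p = -28328 - 1*(-31630) = -28328 + 31630 = 3302)
1/((-24450 - 11902)/(-10530 + q(G(10))) + p) = 1/((-24450 - 11902)/(-10530 + (-2)**2) + 3302) = 1/(-36352/(-10530 + 4) + 3302) = 1/(-36352/(-10526) + 3302) = 1/(-36352*(-1/10526) + 3302) = 1/(18176/5263 + 3302) = 1/(17396602/5263) = 5263/17396602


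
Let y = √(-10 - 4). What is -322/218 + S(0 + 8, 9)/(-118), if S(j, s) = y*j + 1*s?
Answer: -19979/12862 - 4*I*√14/59 ≈ -1.5533 - 0.25367*I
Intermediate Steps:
y = I*√14 (y = √(-14) = I*√14 ≈ 3.7417*I)
S(j, s) = s + I*j*√14 (S(j, s) = (I*√14)*j + 1*s = I*j*√14 + s = s + I*j*√14)
-322/218 + S(0 + 8, 9)/(-118) = -322/218 + (9 + I*(0 + 8)*√14)/(-118) = -322*1/218 + (9 + I*8*√14)*(-1/118) = -161/109 + (9 + 8*I*√14)*(-1/118) = -161/109 + (-9/118 - 4*I*√14/59) = -19979/12862 - 4*I*√14/59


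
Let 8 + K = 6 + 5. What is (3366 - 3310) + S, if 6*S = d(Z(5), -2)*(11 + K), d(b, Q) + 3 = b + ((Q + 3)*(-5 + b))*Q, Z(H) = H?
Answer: 182/3 ≈ 60.667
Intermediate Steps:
d(b, Q) = -3 + b + Q*(-5 + b)*(3 + Q) (d(b, Q) = -3 + (b + ((Q + 3)*(-5 + b))*Q) = -3 + (b + ((3 + Q)*(-5 + b))*Q) = -3 + (b + ((-5 + b)*(3 + Q))*Q) = -3 + (b + Q*(-5 + b)*(3 + Q)) = -3 + b + Q*(-5 + b)*(3 + Q))
K = 3 (K = -8 + (6 + 5) = -8 + 11 = 3)
S = 14/3 (S = ((-3 + 5 - 15*(-2) - 5*(-2)**2 + 5*(-2)**2 + 3*(-2)*5)*(11 + 3))/6 = ((-3 + 5 + 30 - 5*4 + 5*4 - 30)*14)/6 = ((-3 + 5 + 30 - 20 + 20 - 30)*14)/6 = (2*14)/6 = (1/6)*28 = 14/3 ≈ 4.6667)
(3366 - 3310) + S = (3366 - 3310) + 14/3 = 56 + 14/3 = 182/3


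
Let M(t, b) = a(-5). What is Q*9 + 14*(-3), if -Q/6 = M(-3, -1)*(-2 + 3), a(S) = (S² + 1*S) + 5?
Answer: -1392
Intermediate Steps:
a(S) = 5 + S + S² (a(S) = (S² + S) + 5 = (S + S²) + 5 = 5 + S + S²)
M(t, b) = 25 (M(t, b) = 5 - 5 + (-5)² = 5 - 5 + 25 = 25)
Q = -150 (Q = -150*(-2 + 3) = -150 ≈ -150.00)
Q*9 + 14*(-3) = -150*9 + 14*(-3) = -1350 - 42 = -1392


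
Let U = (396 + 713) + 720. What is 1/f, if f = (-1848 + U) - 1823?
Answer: -1/1842 ≈ -0.00054289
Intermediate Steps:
U = 1829 (U = 1109 + 720 = 1829)
f = -1842 (f = (-1848 + 1829) - 1823 = -19 - 1823 = -1842)
1/f = 1/(-1842) = -1/1842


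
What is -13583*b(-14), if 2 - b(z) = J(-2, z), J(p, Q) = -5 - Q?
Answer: 95081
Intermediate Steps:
b(z) = 7 + z (b(z) = 2 - (-5 - z) = 2 + (5 + z) = 7 + z)
-13583*b(-14) = -13583*(7 - 14) = -13583*(-7) = 95081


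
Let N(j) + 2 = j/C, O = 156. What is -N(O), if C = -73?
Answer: 302/73 ≈ 4.1370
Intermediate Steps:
N(j) = -2 - j/73 (N(j) = -2 + j/(-73) = -2 + j*(-1/73) = -2 - j/73)
-N(O) = -(-2 - 1/73*156) = -(-2 - 156/73) = -1*(-302/73) = 302/73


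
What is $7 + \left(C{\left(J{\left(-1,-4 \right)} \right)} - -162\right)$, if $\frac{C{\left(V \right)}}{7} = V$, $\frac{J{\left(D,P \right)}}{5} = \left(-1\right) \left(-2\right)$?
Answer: $239$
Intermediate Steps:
$J{\left(D,P \right)} = 10$ ($J{\left(D,P \right)} = 5 \left(\left(-1\right) \left(-2\right)\right) = 5 \cdot 2 = 10$)
$C{\left(V \right)} = 7 V$
$7 + \left(C{\left(J{\left(-1,-4 \right)} \right)} - -162\right) = 7 + \left(7 \cdot 10 - -162\right) = 7 + \left(70 + 162\right) = 7 + 232 = 239$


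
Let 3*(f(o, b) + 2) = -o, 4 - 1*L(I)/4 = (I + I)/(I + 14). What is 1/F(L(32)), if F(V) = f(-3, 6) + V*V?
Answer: 529/57071 ≈ 0.0092691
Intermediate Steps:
L(I) = 16 - 8*I/(14 + I) (L(I) = 16 - 4*(I + I)/(I + 14) = 16 - 4*2*I/(14 + I) = 16 - 8*I/(14 + I))
f(o, b) = -2 - o/3 (f(o, b) = -2 + (-o)/3 = -2 - o/3)
F(V) = -1 + V**2 (F(V) = (-2 - 1/3*(-3)) + V*V = (-2 + 1) + V**2 = -1 + V**2)
1/F(L(32)) = 1/(-1 + (8*(28 + 32)/(14 + 32))**2) = 1/(-1 + (8*60/46)**2) = 1/(-1 + (8*(1/46)*60)**2) = 1/(-1 + (240/23)**2) = 1/(-1 + 57600/529) = 1/(57071/529) = 529/57071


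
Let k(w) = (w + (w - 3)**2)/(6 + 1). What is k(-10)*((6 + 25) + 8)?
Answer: 6201/7 ≈ 885.86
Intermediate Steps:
k(w) = w/7 + (-3 + w)**2/7 (k(w) = (w + (-3 + w)**2)/7 = (w + (-3 + w)**2)*(1/7) = w/7 + (-3 + w)**2/7)
k(-10)*((6 + 25) + 8) = ((1/7)*(-10) + (-3 - 10)**2/7)*((6 + 25) + 8) = (-10/7 + (1/7)*(-13)**2)*(31 + 8) = (-10/7 + (1/7)*169)*39 = (-10/7 + 169/7)*39 = (159/7)*39 = 6201/7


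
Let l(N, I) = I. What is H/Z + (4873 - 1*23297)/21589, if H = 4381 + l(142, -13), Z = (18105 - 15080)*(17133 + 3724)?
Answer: -1162320537448/1362102363325 ≈ -0.85333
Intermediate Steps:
Z = 63092425 (Z = 3025*20857 = 63092425)
H = 4368 (H = 4381 - 13 = 4368)
H/Z + (4873 - 1*23297)/21589 = 4368/63092425 + (4873 - 1*23297)/21589 = 4368*(1/63092425) + (4873 - 23297)*(1/21589) = 4368/63092425 - 18424*1/21589 = 4368/63092425 - 18424/21589 = -1162320537448/1362102363325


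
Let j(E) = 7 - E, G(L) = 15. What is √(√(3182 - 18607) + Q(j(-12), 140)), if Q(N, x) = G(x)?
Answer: √(15 + 5*I*√617) ≈ 8.3696 + 7.4196*I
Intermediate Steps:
Q(N, x) = 15
√(√(3182 - 18607) + Q(j(-12), 140)) = √(√(3182 - 18607) + 15) = √(√(-15425) + 15) = √(5*I*√617 + 15) = √(15 + 5*I*√617)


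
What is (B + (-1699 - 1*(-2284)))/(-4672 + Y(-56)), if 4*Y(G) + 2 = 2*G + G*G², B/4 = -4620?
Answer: 11930/32403 ≈ 0.36818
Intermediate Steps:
B = -18480 (B = 4*(-4620) = -18480)
Y(G) = -½ + G/2 + G³/4 (Y(G) = -½ + (2*G + G*G²)/4 = -½ + (2*G + G³)/4 = -½ + (G³ + 2*G)/4 = -½ + (G/2 + G³/4) = -½ + G/2 + G³/4)
(B + (-1699 - 1*(-2284)))/(-4672 + Y(-56)) = (-18480 + (-1699 - 1*(-2284)))/(-4672 + (-½ + (½)*(-56) + (¼)*(-56)³)) = (-18480 + (-1699 + 2284))/(-4672 + (-½ - 28 + (¼)*(-175616))) = (-18480 + 585)/(-4672 + (-½ - 28 - 43904)) = -17895/(-4672 - 87865/2) = -17895/(-97209/2) = -17895*(-2/97209) = 11930/32403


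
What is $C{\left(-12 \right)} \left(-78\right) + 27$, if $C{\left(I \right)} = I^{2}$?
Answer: $-11205$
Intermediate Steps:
$C{\left(-12 \right)} \left(-78\right) + 27 = \left(-12\right)^{2} \left(-78\right) + 27 = 144 \left(-78\right) + 27 = -11232 + 27 = -11205$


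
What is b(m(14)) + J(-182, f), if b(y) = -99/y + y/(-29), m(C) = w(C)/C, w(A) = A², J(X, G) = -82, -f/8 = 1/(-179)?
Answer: -36359/406 ≈ -89.554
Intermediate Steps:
f = 8/179 (f = -8/(-179) = -8*(-1/179) = 8/179 ≈ 0.044693)
m(C) = C (m(C) = C²/C = C)
b(y) = -99/y - y/29 (b(y) = -99/y + y*(-1/29) = -99/y - y/29)
b(m(14)) + J(-182, f) = (-99/14 - 1/29*14) - 82 = (-99*1/14 - 14/29) - 82 = (-99/14 - 14/29) - 82 = -3067/406 - 82 = -36359/406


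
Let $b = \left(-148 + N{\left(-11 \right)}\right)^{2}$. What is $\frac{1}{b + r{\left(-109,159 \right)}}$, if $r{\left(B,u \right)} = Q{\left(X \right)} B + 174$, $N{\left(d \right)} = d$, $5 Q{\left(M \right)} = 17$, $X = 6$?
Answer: $\frac{5}{125422} \approx 3.9865 \cdot 10^{-5}$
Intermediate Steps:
$Q{\left(M \right)} = \frac{17}{5}$ ($Q{\left(M \right)} = \frac{1}{5} \cdot 17 = \frac{17}{5}$)
$b = 25281$ ($b = \left(-148 - 11\right)^{2} = \left(-159\right)^{2} = 25281$)
$r{\left(B,u \right)} = 174 + \frac{17 B}{5}$ ($r{\left(B,u \right)} = \frac{17 B}{5} + 174 = 174 + \frac{17 B}{5}$)
$\frac{1}{b + r{\left(-109,159 \right)}} = \frac{1}{25281 + \left(174 + \frac{17}{5} \left(-109\right)\right)} = \frac{1}{25281 + \left(174 - \frac{1853}{5}\right)} = \frac{1}{25281 - \frac{983}{5}} = \frac{1}{\frac{125422}{5}} = \frac{5}{125422}$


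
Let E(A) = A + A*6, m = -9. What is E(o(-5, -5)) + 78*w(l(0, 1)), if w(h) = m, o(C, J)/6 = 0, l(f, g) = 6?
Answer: -702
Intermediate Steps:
o(C, J) = 0 (o(C, J) = 6*0 = 0)
E(A) = 7*A (E(A) = A + 6*A = 7*A)
w(h) = -9
E(o(-5, -5)) + 78*w(l(0, 1)) = 7*0 + 78*(-9) = 0 - 702 = -702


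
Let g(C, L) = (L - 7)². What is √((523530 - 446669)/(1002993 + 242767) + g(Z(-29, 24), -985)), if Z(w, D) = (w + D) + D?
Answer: √23862292319676965/155720 ≈ 992.00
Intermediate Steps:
Z(w, D) = w + 2*D (Z(w, D) = (D + w) + D = w + 2*D)
g(C, L) = (-7 + L)²
√((523530 - 446669)/(1002993 + 242767) + g(Z(-29, 24), -985)) = √((523530 - 446669)/(1002993 + 242767) + (-7 - 985)²) = √(76861/1245760 + (-992)²) = √(76861*(1/1245760) + 984064) = √(76861/1245760 + 984064) = √(1225907645501/1245760) = √23862292319676965/155720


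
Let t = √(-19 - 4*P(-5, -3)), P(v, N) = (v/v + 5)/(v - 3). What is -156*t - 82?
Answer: -82 - 624*I ≈ -82.0 - 624.0*I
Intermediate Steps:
P(v, N) = 6/(-3 + v) (P(v, N) = (1 + 5)/(-3 + v) = 6/(-3 + v))
t = 4*I (t = √(-19 - 24/(-3 - 5)) = √(-19 - 24/(-8)) = √(-19 - 24*(-1)/8) = √(-19 - 4*(-¾)) = √(-19 + 3) = √(-16) = 4*I ≈ 4.0*I)
-156*t - 82 = -624*I - 82 = -82 - 624*I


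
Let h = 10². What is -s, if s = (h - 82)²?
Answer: -324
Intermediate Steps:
h = 100
s = 324 (s = (100 - 82)² = 18² = 324)
-s = -1*324 = -324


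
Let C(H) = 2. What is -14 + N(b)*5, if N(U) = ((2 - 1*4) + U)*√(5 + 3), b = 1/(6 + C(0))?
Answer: -14 - 75*√2/4 ≈ -40.516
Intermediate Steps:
b = ⅛ (b = 1/(6 + 2) = 1/8 = ⅛ ≈ 0.12500)
N(U) = 2*√2*(-2 + U) (N(U) = ((2 - 4) + U)*√8 = (-2 + U)*(2*√2) = 2*√2*(-2 + U))
-14 + N(b)*5 = -14 + (2*√2*(-2 + ⅛))*5 = -14 + (2*√2*(-15/8))*5 = -14 - 15*√2/4*5 = -14 - 75*√2/4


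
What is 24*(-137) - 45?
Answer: -3333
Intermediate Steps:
24*(-137) - 45 = -3288 - 45 = -3333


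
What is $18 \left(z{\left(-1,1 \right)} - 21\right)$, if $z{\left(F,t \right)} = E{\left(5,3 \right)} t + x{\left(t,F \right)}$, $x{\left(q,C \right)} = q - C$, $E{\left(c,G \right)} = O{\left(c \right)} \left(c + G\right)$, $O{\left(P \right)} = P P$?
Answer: $3258$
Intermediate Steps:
$O{\left(P \right)} = P^{2}$
$E{\left(c,G \right)} = c^{2} \left(G + c\right)$ ($E{\left(c,G \right)} = c^{2} \left(c + G\right) = c^{2} \left(G + c\right)$)
$z{\left(F,t \right)} = - F + 201 t$ ($z{\left(F,t \right)} = 5^{2} \left(3 + 5\right) t - \left(F - t\right) = 25 \cdot 8 t - \left(F - t\right) = 200 t - \left(F - t\right) = - F + 201 t$)
$18 \left(z{\left(-1,1 \right)} - 21\right) = 18 \left(\left(\left(-1\right) \left(-1\right) + 201 \cdot 1\right) - 21\right) = 18 \left(\left(1 + 201\right) - 21\right) = 18 \left(202 - 21\right) = 18 \cdot 181 = 3258$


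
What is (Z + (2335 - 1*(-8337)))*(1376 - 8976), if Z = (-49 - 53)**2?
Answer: -160177600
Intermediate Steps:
Z = 10404 (Z = (-102)**2 = 10404)
(Z + (2335 - 1*(-8337)))*(1376 - 8976) = (10404 + (2335 - 1*(-8337)))*(1376 - 8976) = (10404 + (2335 + 8337))*(-7600) = (10404 + 10672)*(-7600) = 21076*(-7600) = -160177600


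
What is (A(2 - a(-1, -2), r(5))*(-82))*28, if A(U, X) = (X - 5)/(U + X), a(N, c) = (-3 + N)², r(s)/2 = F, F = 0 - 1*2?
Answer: -1148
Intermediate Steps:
F = -2 (F = 0 - 2 = -2)
r(s) = -4 (r(s) = 2*(-2) = -4)
A(U, X) = (-5 + X)/(U + X)
(A(2 - a(-1, -2), r(5))*(-82))*28 = (((-5 - 4)/((2 - (-3 - 1)²) - 4))*(-82))*28 = ((-9/((2 - 1*(-4)²) - 4))*(-82))*28 = ((-9/((2 - 1*16) - 4))*(-82))*28 = ((-9/((2 - 16) - 4))*(-82))*28 = ((-9/(-14 - 4))*(-82))*28 = ((-9/(-18))*(-82))*28 = (-1/18*(-9)*(-82))*28 = ((½)*(-82))*28 = -41*28 = -1148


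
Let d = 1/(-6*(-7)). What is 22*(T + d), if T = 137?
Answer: 63305/21 ≈ 3014.5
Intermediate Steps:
d = 1/42 ≈ 0.023810
22*(T + d) = 22*(137 + 1/42) = 22*(5755/42) = 63305/21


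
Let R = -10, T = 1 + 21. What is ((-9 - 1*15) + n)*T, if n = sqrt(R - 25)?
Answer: -528 + 22*I*sqrt(35) ≈ -528.0 + 130.15*I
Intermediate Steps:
T = 22
n = I*sqrt(35) (n = sqrt(-10 - 25) = sqrt(-35) = I*sqrt(35) ≈ 5.9161*I)
((-9 - 1*15) + n)*T = ((-9 - 1*15) + I*sqrt(35))*22 = ((-9 - 15) + I*sqrt(35))*22 = (-24 + I*sqrt(35))*22 = -528 + 22*I*sqrt(35)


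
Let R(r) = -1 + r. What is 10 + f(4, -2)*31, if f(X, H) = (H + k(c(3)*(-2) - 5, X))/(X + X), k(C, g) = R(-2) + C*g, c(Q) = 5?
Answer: -1935/8 ≈ -241.88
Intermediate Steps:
k(C, g) = -3 + C*g (k(C, g) = (-1 - 2) + C*g = -3 + C*g)
f(X, H) = (-3 + H - 15*X)/(2*X) (f(X, H) = (H + (-3 + (5*(-2) - 5)*X))/(X + X) = (H + (-3 + (-10 - 5)*X))/((2*X)) = (H + (-3 - 15*X))*(1/(2*X)) = (-3 + H - 15*X)*(1/(2*X)) = (-3 + H - 15*X)/(2*X))
10 + f(4, -2)*31 = 10 + ((1/2)*(-3 - 2 - 15*4)/4)*31 = 10 + ((1/2)*(1/4)*(-3 - 2 - 60))*31 = 10 + ((1/2)*(1/4)*(-65))*31 = 10 - 65/8*31 = 10 - 2015/8 = -1935/8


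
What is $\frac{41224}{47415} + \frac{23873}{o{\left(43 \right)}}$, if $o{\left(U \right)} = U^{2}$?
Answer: $\frac{1208161471}{87670335} \approx 13.781$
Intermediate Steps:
$\frac{41224}{47415} + \frac{23873}{o{\left(43 \right)}} = \frac{41224}{47415} + \frac{23873}{43^{2}} = 41224 \cdot \frac{1}{47415} + \frac{23873}{1849} = \frac{41224}{47415} + 23873 \cdot \frac{1}{1849} = \frac{41224}{47415} + \frac{23873}{1849} = \frac{1208161471}{87670335}$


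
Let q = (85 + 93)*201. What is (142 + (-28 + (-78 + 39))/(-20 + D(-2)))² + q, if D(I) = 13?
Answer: 2878843/49 ≈ 58752.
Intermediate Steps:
q = 35778 (q = 178*201 = 35778)
(142 + (-28 + (-78 + 39))/(-20 + D(-2)))² + q = (142 + (-28 + (-78 + 39))/(-20 + 13))² + 35778 = (142 + (-28 - 39)/(-7))² + 35778 = (142 - 67*(-⅐))² + 35778 = (142 + 67/7)² + 35778 = (1061/7)² + 35778 = 1125721/49 + 35778 = 2878843/49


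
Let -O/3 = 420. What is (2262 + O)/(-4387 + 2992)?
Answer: -334/465 ≈ -0.71828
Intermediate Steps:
O = -1260 (O = -3*420 = -1260)
(2262 + O)/(-4387 + 2992) = (2262 - 1260)/(-4387 + 2992) = 1002/(-1395) = 1002*(-1/1395) = -334/465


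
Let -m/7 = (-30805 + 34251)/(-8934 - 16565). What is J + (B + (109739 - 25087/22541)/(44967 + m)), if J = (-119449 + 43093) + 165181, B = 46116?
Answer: 3487796655649479343/25846359381355 ≈ 1.3494e+5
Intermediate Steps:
m = 24122/25499 (m = -7*(-30805 + 34251)/(-8934 - 16565) = -24122/(-25499) = -24122*(-1)/25499 = -7*(-3446/25499) = 24122/25499 ≈ 0.94600)
J = 88825 (J = -76356 + 165181 = 88825)
J + (B + (109739 - 25087/22541)/(44967 + m)) = 88825 + (46116 + (109739 - 25087/22541)/(44967 + 24122/25499)) = 88825 + (46116 + (109739 - 25087*1/22541)/(1146637655/25499)) = 88825 + (46116 + (109739 - 25087/22541)*(25499/1146637655)) = 88825 + (46116 + (2473601712/22541)*(25499/1146637655)) = 88825 + (46116 + 63074370054288/25846359381355) = 88825 + 1191993783600621468/25846359381355 = 3487796655649479343/25846359381355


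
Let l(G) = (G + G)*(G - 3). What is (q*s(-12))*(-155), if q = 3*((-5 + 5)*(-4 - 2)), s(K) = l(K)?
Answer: 0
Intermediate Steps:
l(G) = 2*G*(-3 + G) (l(G) = (2*G)*(-3 + G) = 2*G*(-3 + G))
s(K) = 2*K*(-3 + K)
q = 0 (q = 3*(0*(-6)) = 3*0 = 0)
(q*s(-12))*(-155) = (0*(2*(-12)*(-3 - 12)))*(-155) = (0*(2*(-12)*(-15)))*(-155) = (0*360)*(-155) = 0*(-155) = 0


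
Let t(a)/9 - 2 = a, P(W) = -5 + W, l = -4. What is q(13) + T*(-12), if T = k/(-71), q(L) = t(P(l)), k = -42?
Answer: -4977/71 ≈ -70.099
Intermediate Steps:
t(a) = 18 + 9*a
q(L) = -63 (q(L) = 18 + 9*(-5 - 4) = 18 + 9*(-9) = 18 - 81 = -63)
T = 42/71 (T = -42/(-71) = -42*(-1/71) = 42/71 ≈ 0.59155)
q(13) + T*(-12) = -63 + (42/71)*(-12) = -63 - 504/71 = -4977/71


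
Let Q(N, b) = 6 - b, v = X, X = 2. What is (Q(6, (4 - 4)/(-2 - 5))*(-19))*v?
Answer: -228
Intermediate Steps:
v = 2
(Q(6, (4 - 4)/(-2 - 5))*(-19))*v = ((6 - (4 - 4)/(-2 - 5))*(-19))*2 = ((6 - 0/(-7))*(-19))*2 = ((6 - 0*(-1)/7)*(-19))*2 = ((6 - 1*0)*(-19))*2 = ((6 + 0)*(-19))*2 = (6*(-19))*2 = -114*2 = -228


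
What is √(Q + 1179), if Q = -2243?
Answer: 2*I*√266 ≈ 32.619*I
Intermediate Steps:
√(Q + 1179) = √(-2243 + 1179) = √(-1064) = 2*I*√266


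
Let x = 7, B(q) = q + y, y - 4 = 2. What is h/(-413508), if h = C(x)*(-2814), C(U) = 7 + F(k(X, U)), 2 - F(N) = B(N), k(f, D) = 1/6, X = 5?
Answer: 469/24324 ≈ 0.019281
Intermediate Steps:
y = 6 (y = 4 + 2 = 6)
B(q) = 6 + q (B(q) = q + 6 = 6 + q)
k(f, D) = ⅙
F(N) = -4 - N (F(N) = 2 - (6 + N) = 2 + (-6 - N) = -4 - N)
C(U) = 17/6 (C(U) = 7 + (-4 - 1*⅙) = 7 + (-4 - ⅙) = 7 - 25/6 = 17/6)
h = -7973 (h = (17/6)*(-2814) = -7973)
h/(-413508) = -7973/(-413508) = -7973*(-1/413508) = 469/24324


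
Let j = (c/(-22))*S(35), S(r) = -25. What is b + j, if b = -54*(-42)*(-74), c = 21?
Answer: -3691779/22 ≈ -1.6781e+5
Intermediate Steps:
b = -167832 (b = 2268*(-74) = -167832)
j = 525/22 (j = (21/(-22))*(-25) = (21*(-1/22))*(-25) = -21/22*(-25) = 525/22 ≈ 23.864)
b + j = -167832 + 525/22 = -3691779/22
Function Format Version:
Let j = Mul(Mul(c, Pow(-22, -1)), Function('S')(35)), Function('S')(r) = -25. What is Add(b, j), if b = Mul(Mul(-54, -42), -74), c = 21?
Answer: Rational(-3691779, 22) ≈ -1.6781e+5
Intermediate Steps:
b = -167832 (b = Mul(2268, -74) = -167832)
j = Rational(525, 22) (j = Mul(Mul(21, Pow(-22, -1)), -25) = Mul(Mul(21, Rational(-1, 22)), -25) = Mul(Rational(-21, 22), -25) = Rational(525, 22) ≈ 23.864)
Add(b, j) = Add(-167832, Rational(525, 22)) = Rational(-3691779, 22)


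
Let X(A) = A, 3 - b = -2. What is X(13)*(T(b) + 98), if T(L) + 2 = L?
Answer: 1313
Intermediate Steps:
b = 5 (b = 3 - 1*(-2) = 3 + 2 = 5)
T(L) = -2 + L
X(13)*(T(b) + 98) = 13*((-2 + 5) + 98) = 13*(3 + 98) = 13*101 = 1313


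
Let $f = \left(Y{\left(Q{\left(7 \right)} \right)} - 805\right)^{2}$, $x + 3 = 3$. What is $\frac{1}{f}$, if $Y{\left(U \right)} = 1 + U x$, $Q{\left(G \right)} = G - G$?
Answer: $\frac{1}{646416} \approx 1.547 \cdot 10^{-6}$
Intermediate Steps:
$Q{\left(G \right)} = 0$
$x = 0$ ($x = -3 + 3 = 0$)
$Y{\left(U \right)} = 1$ ($Y{\left(U \right)} = 1 + U 0 = 1 + 0 = 1$)
$f = 646416$ ($f = \left(1 - 805\right)^{2} = \left(-804\right)^{2} = 646416$)
$\frac{1}{f} = \frac{1}{646416}$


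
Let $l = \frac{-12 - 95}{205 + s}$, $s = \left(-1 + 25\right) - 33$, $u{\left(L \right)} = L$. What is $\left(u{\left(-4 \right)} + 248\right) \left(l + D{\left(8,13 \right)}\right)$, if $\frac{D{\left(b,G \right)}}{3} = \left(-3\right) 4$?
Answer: $- \frac{436943}{49} \approx -8917.2$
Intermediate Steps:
$s = -9$ ($s = 24 - 33 = -9$)
$D{\left(b,G \right)} = -36$ ($D{\left(b,G \right)} = 3 \left(\left(-3\right) 4\right) = 3 \left(-12\right) = -36$)
$l = - \frac{107}{196}$ ($l = \frac{-12 - 95}{205 - 9} = - \frac{107}{196} \approx -0.54592$)
$\left(u{\left(-4 \right)} + 248\right) \left(l + D{\left(8,13 \right)}\right) = \left(-4 + 248\right) \left(- \frac{107}{196} - 36\right) = 244 \left(- \frac{7163}{196}\right) = - \frac{436943}{49}$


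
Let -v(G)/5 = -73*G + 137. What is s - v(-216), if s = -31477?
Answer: 48048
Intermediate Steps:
v(G) = -685 + 365*G (v(G) = -5*(-73*G + 137) = -5*(137 - 73*G) = -685 + 365*G)
s - v(-216) = -31477 - (-685 + 365*(-216)) = -31477 - (-685 - 78840) = -31477 - 1*(-79525) = -31477 + 79525 = 48048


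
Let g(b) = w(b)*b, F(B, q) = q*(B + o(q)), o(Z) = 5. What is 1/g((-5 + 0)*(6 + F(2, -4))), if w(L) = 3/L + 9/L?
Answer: 1/12 ≈ 0.083333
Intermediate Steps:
w(L) = 12/L
F(B, q) = q*(5 + B) (F(B, q) = q*(B + 5) = q*(5 + B))
g(b) = 12 (g(b) = (12/b)*b = 12)
1/g((-5 + 0)*(6 + F(2, -4))) = 1/12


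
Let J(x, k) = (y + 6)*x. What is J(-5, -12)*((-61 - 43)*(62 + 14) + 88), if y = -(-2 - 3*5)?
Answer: 898840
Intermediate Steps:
y = 17 (y = -(-2 - 15) = -1*(-17) = 17)
J(x, k) = 23*x (J(x, k) = (17 + 6)*x = 23*x)
J(-5, -12)*((-61 - 43)*(62 + 14) + 88) = (23*(-5))*((-61 - 43)*(62 + 14) + 88) = -115*(-104*76 + 88) = -115*(-7904 + 88) = -115*(-7816) = 898840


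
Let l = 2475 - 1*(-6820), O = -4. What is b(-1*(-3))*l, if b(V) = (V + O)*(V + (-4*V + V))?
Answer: 55770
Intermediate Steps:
b(V) = -2*V*(-4 + V) (b(V) = (V - 4)*(V + (-4*V + V)) = (-4 + V)*(V - 3*V) = (-4 + V)*(-2*V) = -2*V*(-4 + V))
l = 9295 (l = 2475 + 6820 = 9295)
b(-1*(-3))*l = (2*(-1*(-3))*(4 - (-1)*(-3)))*9295 = (2*3*(4 - 1*3))*9295 = (2*3*(4 - 3))*9295 = (2*3*1)*9295 = 6*9295 = 55770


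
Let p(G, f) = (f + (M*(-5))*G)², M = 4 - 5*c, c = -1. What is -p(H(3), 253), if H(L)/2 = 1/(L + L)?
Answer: -56644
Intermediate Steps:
M = 9 (M = 4 - 5*(-1) = 4 + 5 = 9)
H(L) = 1/L (H(L) = 2/(L + L) = 2/((2*L)) = 2*(1/(2*L)) = 1/L)
p(G, f) = (f - 45*G)² (p(G, f) = (f + (9*(-5))*G)² = (f - 45*G)²)
-p(H(3), 253) = -(-1*253 + 45/3)² = -(-253 + 45*(⅓))² = -(-253 + 15)² = -1*(-238)² = -1*56644 = -56644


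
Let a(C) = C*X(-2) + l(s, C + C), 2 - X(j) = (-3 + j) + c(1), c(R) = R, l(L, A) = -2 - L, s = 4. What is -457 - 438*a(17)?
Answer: -42505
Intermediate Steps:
X(j) = 4 - j (X(j) = 2 - ((-3 + j) + 1) = 2 - (-2 + j) = 2 + (2 - j) = 4 - j)
a(C) = -6 + 6*C (a(C) = C*(4 - 1*(-2)) + (-2 - 1*4) = C*(4 + 2) + (-2 - 4) = C*6 - 6 = 6*C - 6 = -6 + 6*C)
-457 - 438*a(17) = -457 - 438*(-6 + 6*17) = -457 - 438*(-6 + 102) = -457 - 438*96 = -457 - 42048 = -42505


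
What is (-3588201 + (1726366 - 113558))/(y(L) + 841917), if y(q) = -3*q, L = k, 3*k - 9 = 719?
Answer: -1975393/841189 ≈ -2.3483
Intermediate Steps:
k = 728/3 (k = 3 + (1/3)*719 = 3 + 719/3 = 728/3 ≈ 242.67)
L = 728/3 ≈ 242.67
(-3588201 + (1726366 - 113558))/(y(L) + 841917) = (-3588201 + (1726366 - 113558))/(-3*728/3 + 841917) = (-3588201 + 1612808)/(-728 + 841917) = -1975393/841189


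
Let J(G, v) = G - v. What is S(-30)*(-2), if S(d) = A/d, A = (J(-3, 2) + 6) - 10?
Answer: -3/5 ≈ -0.60000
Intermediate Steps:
A = -9 (A = ((-3 - 1*2) + 6) - 10 = ((-3 - 2) + 6) - 10 = (-5 + 6) - 10 = 1 - 10 = -9)
S(d) = -9/d
S(-30)*(-2) = -9/(-30)*(-2) = -9*(-1/30)*(-2) = (3/10)*(-2) = -3/5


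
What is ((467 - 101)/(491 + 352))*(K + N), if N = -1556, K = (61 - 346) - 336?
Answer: -265594/281 ≈ -945.17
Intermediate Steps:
K = -621 (K = -285 - 336 = -621)
((467 - 101)/(491 + 352))*(K + N) = ((467 - 101)/(491 + 352))*(-621 - 1556) = (366/843)*(-2177) = (366*(1/843))*(-2177) = (122/281)*(-2177) = -265594/281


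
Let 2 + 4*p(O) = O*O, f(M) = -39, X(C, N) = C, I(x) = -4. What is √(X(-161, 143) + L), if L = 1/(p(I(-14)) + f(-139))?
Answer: I*√811743/71 ≈ 12.69*I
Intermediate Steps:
p(O) = -½ + O²/4 (p(O) = -½ + (O*O)/4 = -½ + O²/4)
L = -2/71 (L = 1/((-½ + (¼)*(-4)²) - 39) = 1/((-½ + (¼)*16) - 39) = 1/((-½ + 4) - 39) = 1/(7/2 - 39) = 1/(-71/2) = -2/71 ≈ -0.028169)
√(X(-161, 143) + L) = √(-161 - 2/71) = √(-11433/71) = I*√811743/71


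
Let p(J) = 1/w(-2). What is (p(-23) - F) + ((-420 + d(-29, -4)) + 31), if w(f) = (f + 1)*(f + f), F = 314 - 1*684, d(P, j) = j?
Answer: -91/4 ≈ -22.750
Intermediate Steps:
F = -370 (F = 314 - 684 = -370)
w(f) = 2*f*(1 + f) (w(f) = (1 + f)*(2*f) = 2*f*(1 + f))
p(J) = ¼ (p(J) = 1/(2*(-2)*(1 - 2)) = 1/(2*(-2)*(-1)) = 1/4 = ¼)
(p(-23) - F) + ((-420 + d(-29, -4)) + 31) = (¼ - 1*(-370)) + ((-420 - 4) + 31) = (¼ + 370) + (-424 + 31) = 1481/4 - 393 = -91/4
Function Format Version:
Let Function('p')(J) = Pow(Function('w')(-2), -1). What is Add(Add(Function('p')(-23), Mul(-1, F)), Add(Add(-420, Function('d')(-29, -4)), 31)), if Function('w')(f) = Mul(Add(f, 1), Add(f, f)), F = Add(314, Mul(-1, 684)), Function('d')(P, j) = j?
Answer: Rational(-91, 4) ≈ -22.750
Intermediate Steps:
F = -370 (F = Add(314, -684) = -370)
Function('w')(f) = Mul(2, f, Add(1, f)) (Function('w')(f) = Mul(Add(1, f), Mul(2, f)) = Mul(2, f, Add(1, f)))
Function('p')(J) = Rational(1, 4) (Function('p')(J) = Pow(Mul(2, -2, Add(1, -2)), -1) = Pow(Mul(2, -2, -1), -1) = Pow(4, -1) = Rational(1, 4))
Add(Add(Function('p')(-23), Mul(-1, F)), Add(Add(-420, Function('d')(-29, -4)), 31)) = Add(Add(Rational(1, 4), Mul(-1, -370)), Add(Add(-420, -4), 31)) = Add(Add(Rational(1, 4), 370), Add(-424, 31)) = Add(Rational(1481, 4), -393) = Rational(-91, 4)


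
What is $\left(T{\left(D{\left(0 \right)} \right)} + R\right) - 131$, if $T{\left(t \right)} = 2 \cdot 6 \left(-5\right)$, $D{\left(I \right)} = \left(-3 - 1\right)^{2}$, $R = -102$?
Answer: $-293$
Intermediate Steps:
$D{\left(I \right)} = 16$ ($D{\left(I \right)} = \left(-4\right)^{2} = 16$)
$T{\left(t \right)} = -60$ ($T{\left(t \right)} = 12 \left(-5\right) = -60$)
$\left(T{\left(D{\left(0 \right)} \right)} + R\right) - 131 = \left(-60 - 102\right) - 131 = -162 - 131 = -293$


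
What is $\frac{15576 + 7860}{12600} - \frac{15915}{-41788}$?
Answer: $\frac{2341017}{1044700} \approx 2.2409$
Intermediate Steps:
$\frac{15576 + 7860}{12600} - \frac{15915}{-41788} = 23436 \cdot \frac{1}{12600} - - \frac{15915}{41788} = \frac{93}{50} + \frac{15915}{41788} = \frac{2341017}{1044700}$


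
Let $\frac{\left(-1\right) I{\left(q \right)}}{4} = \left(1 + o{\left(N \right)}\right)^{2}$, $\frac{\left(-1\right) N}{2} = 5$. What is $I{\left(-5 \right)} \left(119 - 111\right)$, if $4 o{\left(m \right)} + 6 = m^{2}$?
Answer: $-19208$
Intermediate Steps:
$N = -10$ ($N = \left(-2\right) 5 = -10$)
$o{\left(m \right)} = - \frac{3}{2} + \frac{m^{2}}{4}$
$I{\left(q \right)} = -2401$ ($I{\left(q \right)} = - 4 \left(1 - \left(\frac{3}{2} - \frac{\left(-10\right)^{2}}{4}\right)\right)^{2} = - 4 \left(1 + \left(- \frac{3}{2} + \frac{1}{4} \cdot 100\right)\right)^{2} = - 4 \left(1 + \left(- \frac{3}{2} + 25\right)\right)^{2} = - 4 \left(1 + \frac{47}{2}\right)^{2} = - 4 \left(\frac{49}{2}\right)^{2} = \left(-4\right) \frac{2401}{4} = -2401$)
$I{\left(-5 \right)} \left(119 - 111\right) = - 2401 \left(119 - 111\right) = \left(-2401\right) 8 = -19208$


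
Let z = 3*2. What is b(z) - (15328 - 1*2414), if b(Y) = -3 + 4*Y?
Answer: -12893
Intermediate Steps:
z = 6
b(z) - (15328 - 1*2414) = (-3 + 4*6) - (15328 - 1*2414) = (-3 + 24) - (15328 - 2414) = 21 - 1*12914 = 21 - 12914 = -12893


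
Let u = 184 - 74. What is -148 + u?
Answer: -38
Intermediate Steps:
u = 110
-148 + u = -148 + 110 = -38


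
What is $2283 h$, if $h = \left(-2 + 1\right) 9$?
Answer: $-20547$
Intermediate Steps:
$h = -9$ ($h = \left(-1\right) 9 = -9$)
$2283 h = 2283 \left(-9\right) = -20547$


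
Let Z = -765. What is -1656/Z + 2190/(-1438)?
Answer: 39221/61115 ≈ 0.64176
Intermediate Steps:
-1656/Z + 2190/(-1438) = -1656/(-765) + 2190/(-1438) = -1656*(-1/765) + 2190*(-1/1438) = 184/85 - 1095/719 = 39221/61115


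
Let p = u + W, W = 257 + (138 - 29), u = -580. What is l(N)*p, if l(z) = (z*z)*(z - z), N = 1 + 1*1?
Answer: 0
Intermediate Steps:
N = 2 (N = 1 + 1 = 2)
l(z) = 0 (l(z) = z**2*0 = 0)
W = 366 (W = 257 + 109 = 366)
p = -214 (p = -580 + 366 = -214)
l(N)*p = 0*(-214) = 0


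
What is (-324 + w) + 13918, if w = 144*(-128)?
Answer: -4838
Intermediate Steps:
w = -18432
(-324 + w) + 13918 = (-324 - 18432) + 13918 = -18756 + 13918 = -4838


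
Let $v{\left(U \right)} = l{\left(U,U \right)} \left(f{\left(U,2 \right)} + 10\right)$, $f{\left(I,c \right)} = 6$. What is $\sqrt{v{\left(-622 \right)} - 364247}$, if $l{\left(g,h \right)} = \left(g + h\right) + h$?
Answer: $i \sqrt{394103} \approx 627.78 i$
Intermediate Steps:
$l{\left(g,h \right)} = g + 2 h$
$v{\left(U \right)} = 48 U$ ($v{\left(U \right)} = \left(U + 2 U\right) \left(6 + 10\right) = 3 U 16 = 48 U$)
$\sqrt{v{\left(-622 \right)} - 364247} = \sqrt{48 \left(-622\right) - 364247} = \sqrt{-29856 - 364247} = \sqrt{-394103} = i \sqrt{394103}$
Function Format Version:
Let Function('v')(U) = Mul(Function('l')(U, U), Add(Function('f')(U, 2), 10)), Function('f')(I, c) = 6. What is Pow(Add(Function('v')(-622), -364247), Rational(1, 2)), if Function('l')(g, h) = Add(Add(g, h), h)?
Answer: Mul(I, Pow(394103, Rational(1, 2))) ≈ Mul(627.78, I)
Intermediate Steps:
Function('l')(g, h) = Add(g, Mul(2, h))
Function('v')(U) = Mul(48, U) (Function('v')(U) = Mul(Add(U, Mul(2, U)), Add(6, 10)) = Mul(Mul(3, U), 16) = Mul(48, U))
Pow(Add(Function('v')(-622), -364247), Rational(1, 2)) = Pow(Add(Mul(48, -622), -364247), Rational(1, 2)) = Pow(Add(-29856, -364247), Rational(1, 2)) = Pow(-394103, Rational(1, 2)) = Mul(I, Pow(394103, Rational(1, 2)))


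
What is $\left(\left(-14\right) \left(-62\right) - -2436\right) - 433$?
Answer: $2871$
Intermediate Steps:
$\left(\left(-14\right) \left(-62\right) - -2436\right) - 433 = \left(868 + 2436\right) - 433 = 3304 - 433 = 2871$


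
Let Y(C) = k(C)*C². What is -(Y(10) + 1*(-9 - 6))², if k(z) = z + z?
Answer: -3940225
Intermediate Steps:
k(z) = 2*z
Y(C) = 2*C³ (Y(C) = (2*C)*C² = 2*C³)
-(Y(10) + 1*(-9 - 6))² = -(2*10³ + 1*(-9 - 6))² = -(2*1000 + 1*(-15))² = -(2000 - 15)² = -1*1985² = -1*3940225 = -3940225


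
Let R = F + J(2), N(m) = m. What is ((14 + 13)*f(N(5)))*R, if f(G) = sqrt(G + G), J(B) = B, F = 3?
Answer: 135*sqrt(10) ≈ 426.91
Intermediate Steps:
R = 5 (R = 3 + 2 = 5)
f(G) = sqrt(2)*sqrt(G) (f(G) = sqrt(2*G) = sqrt(2)*sqrt(G))
((14 + 13)*f(N(5)))*R = ((14 + 13)*(sqrt(2)*sqrt(5)))*5 = (27*sqrt(10))*5 = 135*sqrt(10)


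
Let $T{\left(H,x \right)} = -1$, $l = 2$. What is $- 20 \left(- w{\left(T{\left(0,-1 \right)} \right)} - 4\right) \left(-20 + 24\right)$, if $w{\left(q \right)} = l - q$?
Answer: $560$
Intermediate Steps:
$w{\left(q \right)} = 2 - q$
$- 20 \left(- w{\left(T{\left(0,-1 \right)} \right)} - 4\right) \left(-20 + 24\right) = - 20 \left(- (2 - -1) - 4\right) \left(-20 + 24\right) = - 20 \left(- (2 + 1) - 4\right) 4 = - 20 \left(\left(-1\right) 3 - 4\right) 4 = - 20 \left(-3 - 4\right) 4 = \left(-20\right) \left(-7\right) 4 = 140 \cdot 4 = 560$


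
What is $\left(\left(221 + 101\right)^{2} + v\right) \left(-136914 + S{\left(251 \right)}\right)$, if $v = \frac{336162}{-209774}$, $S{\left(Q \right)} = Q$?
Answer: $- \frac{1486201327592701}{104887} \approx -1.417 \cdot 10^{10}$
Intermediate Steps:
$v = - \frac{168081}{104887}$ ($v = 336162 \left(- \frac{1}{209774}\right) = - \frac{168081}{104887} \approx -1.6025$)
$\left(\left(221 + 101\right)^{2} + v\right) \left(-136914 + S{\left(251 \right)}\right) = \left(\left(221 + 101\right)^{2} - \frac{168081}{104887}\right) \left(-136914 + 251\right) = \left(322^{2} - \frac{168081}{104887}\right) \left(-136663\right) = \left(103684 - \frac{168081}{104887}\right) \left(-136663\right) = \frac{10874935627}{104887} \left(-136663\right) = - \frac{1486201327592701}{104887}$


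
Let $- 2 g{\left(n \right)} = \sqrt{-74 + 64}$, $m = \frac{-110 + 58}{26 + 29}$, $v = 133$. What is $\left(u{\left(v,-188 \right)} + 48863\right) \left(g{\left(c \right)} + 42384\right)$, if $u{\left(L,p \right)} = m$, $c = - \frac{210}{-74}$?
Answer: $\frac{113903312592}{55} - \frac{2687413 i \sqrt{10}}{110} \approx 2.071 \cdot 10^{9} - 77258.0 i$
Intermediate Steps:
$c = \frac{105}{37}$ ($c = \left(-210\right) \left(- \frac{1}{74}\right) = \frac{105}{37} \approx 2.8378$)
$m = - \frac{52}{55} \approx -0.94545$
$u{\left(L,p \right)} = - \frac{52}{55}$
$g{\left(n \right)} = - \frac{i \sqrt{10}}{2}$ ($g{\left(n \right)} = - \frac{\sqrt{-74 + 64}}{2} = - \frac{\sqrt{-10}}{2} = - \frac{i \sqrt{10}}{2}$)
$\left(u{\left(v,-188 \right)} + 48863\right) \left(g{\left(c \right)} + 42384\right) = \left(- \frac{52}{55} + 48863\right) \left(- \frac{i \sqrt{10}}{2} + 42384\right) = \frac{2687413 \left(42384 - \frac{i \sqrt{10}}{2}\right)}{55} = \frac{113903312592}{55} - \frac{2687413 i \sqrt{10}}{110}$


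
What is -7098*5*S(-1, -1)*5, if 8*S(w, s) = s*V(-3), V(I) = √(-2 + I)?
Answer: 88725*I*√5/4 ≈ 49599.0*I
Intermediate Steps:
S(w, s) = I*s*√5/8 (S(w, s) = (s*√(-2 - 3))/8 = (s*√(-5))/8 = (s*(I*√5))/8 = (I*s*√5)/8 = I*s*√5/8)
-7098*5*S(-1, -1)*5 = -7098*5*((⅛)*I*(-1)*√5)*5 = -7098*5*(-I*√5/8)*5 = -7098*(-5*I*√5/8)*5 = -(-88725)*I*√5/4 = 88725*I*√5/4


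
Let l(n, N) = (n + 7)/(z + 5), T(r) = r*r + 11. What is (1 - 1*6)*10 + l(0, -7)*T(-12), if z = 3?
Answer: 685/8 ≈ 85.625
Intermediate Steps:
T(r) = 11 + r**2 (T(r) = r**2 + 11 = 11 + r**2)
l(n, N) = 7/8 + n/8 (l(n, N) = (n + 7)/(3 + 5) = (7 + n)/8 = (7 + n)*(1/8) = 7/8 + n/8)
(1 - 1*6)*10 + l(0, -7)*T(-12) = (1 - 1*6)*10 + (7/8 + (1/8)*0)*(11 + (-12)**2) = (1 - 6)*10 + (7/8 + 0)*(11 + 144) = -5*10 + (7/8)*155 = -50 + 1085/8 = 685/8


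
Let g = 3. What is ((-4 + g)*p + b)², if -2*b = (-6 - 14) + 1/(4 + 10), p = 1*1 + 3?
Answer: 27889/784 ≈ 35.573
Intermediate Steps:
p = 4 (p = 1 + 3 = 4)
b = 279/28 (b = -((-6 - 14) + 1/(4 + 10))/2 = -(-20 + 1/14)/2 = -½*(-279/14) = 279/28 ≈ 9.9643)
((-4 + g)*p + b)² = ((-4 + 3)*4 + 279/28)² = (-1*4 + 279/28)² = (-4 + 279/28)² = (167/28)² = 27889/784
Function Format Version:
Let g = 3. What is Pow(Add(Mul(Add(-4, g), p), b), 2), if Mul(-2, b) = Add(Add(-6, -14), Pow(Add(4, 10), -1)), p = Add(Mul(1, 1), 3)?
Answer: Rational(27889, 784) ≈ 35.573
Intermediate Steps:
p = 4 (p = Add(1, 3) = 4)
b = Rational(279, 28) (b = Mul(Rational(-1, 2), Add(Add(-6, -14), Pow(Add(4, 10), -1))) = Mul(Rational(-1, 2), Add(-20, Pow(14, -1))) = Mul(Rational(-1, 2), Add(-20, Rational(1, 14))) = Mul(Rational(-1, 2), Rational(-279, 14)) = Rational(279, 28) ≈ 9.9643)
Pow(Add(Mul(Add(-4, g), p), b), 2) = Pow(Add(Mul(Add(-4, 3), 4), Rational(279, 28)), 2) = Pow(Add(Mul(-1, 4), Rational(279, 28)), 2) = Pow(Add(-4, Rational(279, 28)), 2) = Pow(Rational(167, 28), 2) = Rational(27889, 784)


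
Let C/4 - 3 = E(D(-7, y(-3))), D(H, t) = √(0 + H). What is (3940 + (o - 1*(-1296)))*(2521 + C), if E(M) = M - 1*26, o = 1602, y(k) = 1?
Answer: 16609502 + 27352*I*√7 ≈ 1.661e+7 + 72367.0*I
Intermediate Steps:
D(H, t) = √H
E(M) = -26 + M (E(M) = M - 26 = -26 + M)
C = -92 + 4*I*√7 (C = 12 + 4*(-26 + √(-7)) = 12 + 4*(-26 + I*√7) = 12 + (-104 + 4*I*√7) = -92 + 4*I*√7 ≈ -92.0 + 10.583*I)
(3940 + (o - 1*(-1296)))*(2521 + C) = (3940 + (1602 - 1*(-1296)))*(2521 + (-92 + 4*I*√7)) = (3940 + (1602 + 1296))*(2429 + 4*I*√7) = (3940 + 2898)*(2429 + 4*I*√7) = 6838*(2429 + 4*I*√7) = 16609502 + 27352*I*√7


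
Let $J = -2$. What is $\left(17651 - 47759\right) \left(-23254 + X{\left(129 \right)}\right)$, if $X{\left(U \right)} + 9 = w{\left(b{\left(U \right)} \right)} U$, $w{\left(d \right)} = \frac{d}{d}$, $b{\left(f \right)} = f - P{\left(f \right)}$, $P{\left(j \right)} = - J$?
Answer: $696518472$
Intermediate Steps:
$P{\left(j \right)} = 2$ ($P{\left(j \right)} = \left(-1\right) \left(-2\right) = 2$)
$b{\left(f \right)} = -2 + f$ ($b{\left(f \right)} = f - 2 = -2 + f$)
$w{\left(d \right)} = 1$
$X{\left(U \right)} = -9 + U$ ($X{\left(U \right)} = -9 + 1 U = -9 + U$)
$\left(17651 - 47759\right) \left(-23254 + X{\left(129 \right)}\right) = \left(17651 - 47759\right) \left(-23254 + \left(-9 + 129\right)\right) = - 30108 \left(-23254 + 120\right) = \left(-30108\right) \left(-23134\right) = 696518472$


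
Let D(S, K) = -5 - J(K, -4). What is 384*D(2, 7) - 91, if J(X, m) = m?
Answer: -475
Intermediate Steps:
D(S, K) = -1 (D(S, K) = -5 - 1*(-4) = -5 + 4 = -1)
384*D(2, 7) - 91 = 384*(-1) - 91 = -384 - 91 = -475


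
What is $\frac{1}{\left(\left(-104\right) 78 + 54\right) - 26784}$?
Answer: $- \frac{1}{34842} \approx -2.8701 \cdot 10^{-5}$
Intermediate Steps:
$\frac{1}{\left(\left(-104\right) 78 + 54\right) - 26784} = \frac{1}{\left(-8112 + 54\right) - 26784} = \frac{1}{-8058 - 26784} = \frac{1}{-34842} = - \frac{1}{34842}$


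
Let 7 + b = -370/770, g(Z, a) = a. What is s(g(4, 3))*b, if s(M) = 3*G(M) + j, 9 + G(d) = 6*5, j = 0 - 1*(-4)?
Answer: -38592/77 ≈ -501.19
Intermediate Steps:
j = 4 (j = 0 + 4 = 4)
G(d) = 21 (G(d) = -9 + 6*5 = -9 + 30 = 21)
s(M) = 67 (s(M) = 3*21 + 4 = 63 + 4 = 67)
b = -576/77 (b = -7 - 370/770 = -7 - 370*1/770 = -7 - 37/77 = -576/77 ≈ -7.4805)
s(g(4, 3))*b = 67*(-576/77) = -38592/77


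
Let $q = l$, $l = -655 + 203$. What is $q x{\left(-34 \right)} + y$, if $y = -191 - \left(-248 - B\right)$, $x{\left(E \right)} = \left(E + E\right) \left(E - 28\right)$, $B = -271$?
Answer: $-1905846$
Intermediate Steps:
$l = -452$
$x{\left(E \right)} = 2 E \left(-28 + E\right)$
$q = -452$
$y = -214$ ($y = -191 - \left(-248 - -271\right) = -191 - \left(-248 + 271\right) = -191 - 23 = -214$)
$q x{\left(-34 \right)} + y = - 452 \cdot 2 \left(-34\right) \left(-28 - 34\right) - 214 = - 452 \cdot 2 \left(-34\right) \left(-62\right) - 214 = \left(-452\right) 4216 - 214 = -1905632 - 214 = -1905846$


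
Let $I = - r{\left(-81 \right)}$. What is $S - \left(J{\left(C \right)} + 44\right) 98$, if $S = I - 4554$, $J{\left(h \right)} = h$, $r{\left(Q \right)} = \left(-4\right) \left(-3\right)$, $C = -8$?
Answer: $-8094$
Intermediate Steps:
$r{\left(Q \right)} = 12$
$I = -12$ ($I = \left(-1\right) 12 = -12$)
$S = -4566$ ($S = -12 - 4554 = -4566$)
$S - \left(J{\left(C \right)} + 44\right) 98 = -4566 - \left(-8 + 44\right) 98 = -4566 - 36 \cdot 98 = -4566 - 3528 = -8094$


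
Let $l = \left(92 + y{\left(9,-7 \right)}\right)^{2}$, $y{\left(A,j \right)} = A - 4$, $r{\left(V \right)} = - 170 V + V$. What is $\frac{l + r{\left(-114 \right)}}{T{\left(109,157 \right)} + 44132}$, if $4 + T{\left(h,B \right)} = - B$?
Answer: $\frac{28675}{43971} \approx 0.65213$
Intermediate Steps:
$r{\left(V \right)} = - 169 V$
$T{\left(h,B \right)} = -4 - B$
$y{\left(A,j \right)} = -4 + A$ ($y{\left(A,j \right)} = A - 4 = -4 + A$)
$l = 9409$ ($l = \left(92 + \left(-4 + 9\right)\right)^{2} = \left(92 + 5\right)^{2} = 97^{2} = 9409$)
$\frac{l + r{\left(-114 \right)}}{T{\left(109,157 \right)} + 44132} = \frac{9409 - -19266}{\left(-4 - 157\right) + 44132} = \frac{9409 + 19266}{\left(-4 - 157\right) + 44132} = \frac{28675}{-161 + 44132} = \frac{28675}{43971}$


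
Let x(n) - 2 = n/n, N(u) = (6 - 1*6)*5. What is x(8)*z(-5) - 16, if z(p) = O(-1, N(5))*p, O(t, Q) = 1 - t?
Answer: -46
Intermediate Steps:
N(u) = 0 (N(u) = (6 - 6)*5 = 0*5 = 0)
x(n) = 3 (x(n) = 2 + n/n = 2 + 1 = 3)
z(p) = 2*p (z(p) = (1 - 1*(-1))*p = (1 + 1)*p = 2*p)
x(8)*z(-5) - 16 = 3*(2*(-5)) - 16 = 3*(-10) - 16 = -30 - 16 = -46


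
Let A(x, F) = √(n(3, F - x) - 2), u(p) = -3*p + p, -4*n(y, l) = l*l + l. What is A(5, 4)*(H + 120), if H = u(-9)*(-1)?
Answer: 102*I*√2 ≈ 144.25*I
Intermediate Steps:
n(y, l) = -l/4 - l²/4 (n(y, l) = -(l*l + l)/4 = -(l² + l)/4 = -(l + l²)/4 = -l/4 - l²/4)
u(p) = -2*p
H = -18 (H = -2*(-9)*(-1) = 18*(-1) = -18)
A(x, F) = √(-2 - (F - x)*(1 + F - x)/4) (A(x, F) = √(-(F - x)*(1 + (F - x))/4 - 2) = √(-(F - x)*(1 + F - x)/4 - 2) = √(-2 - (F - x)*(1 + F - x)/4))
A(5, 4)*(H + 120) = (√(-8 - (4 - 1*5)*(1 + 4 - 1*5))/2)*(-18 + 120) = (√(-8 - (4 - 5)*(1 + 4 - 5))/2)*102 = (√(-8 - 1*(-1)*0)/2)*102 = (√(-8 + 0)/2)*102 = (√(-8)/2)*102 = ((2*I*√2)/2)*102 = (I*√2)*102 = 102*I*√2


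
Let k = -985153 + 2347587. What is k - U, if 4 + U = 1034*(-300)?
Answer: 1672638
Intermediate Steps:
k = 1362434
U = -310204 (U = -4 + 1034*(-300) = -4 - 310200 = -310204)
k - U = 1362434 - 1*(-310204) = 1362434 + 310204 = 1672638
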